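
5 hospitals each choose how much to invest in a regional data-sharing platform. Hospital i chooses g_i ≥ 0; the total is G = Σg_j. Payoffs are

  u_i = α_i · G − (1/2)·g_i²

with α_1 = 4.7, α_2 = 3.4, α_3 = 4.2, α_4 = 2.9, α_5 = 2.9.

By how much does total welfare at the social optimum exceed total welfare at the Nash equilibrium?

525.47

Hospital i's FOC: ∂u_i/∂g_i = α_i − g_i = 0, so g_i* = α_i.
NE contributions = (4.7, 3.4, 4.2, 2.9, 2.9); G = 18.1.
W^NE = (Σα)·G − ½Σα_i² = 18.1² − ½·68.11 = 293.555.
Planner sets g_i = Σα_j = 18.1 for every i, so G^SO = 5·18.1 = 90.5.
W^SO = (Σα)·G^SO − ½·5·(Σα)² = (5/2)·18.1² = 819.025.
Deadweight loss = W^SO − W^NE = 525.47.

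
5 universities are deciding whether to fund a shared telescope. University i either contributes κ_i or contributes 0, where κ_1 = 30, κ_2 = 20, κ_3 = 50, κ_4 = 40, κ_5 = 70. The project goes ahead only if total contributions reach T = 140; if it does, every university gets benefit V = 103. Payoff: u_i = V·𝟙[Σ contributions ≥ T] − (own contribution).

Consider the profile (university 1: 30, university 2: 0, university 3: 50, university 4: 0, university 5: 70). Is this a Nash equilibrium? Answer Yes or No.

Total = 150 ≥ 140: provided.
University 1 (pledges 30, payoff 73): dropping to 0 → total 120, payoff 0. No gain.
University 2 (pledges 0, payoff 103): pledging 20 → total 170, payoff 83. No gain.
University 3 (pledges 50, payoff 53): dropping to 0 → total 100, payoff 0. No gain.
University 4 (pledges 0, payoff 103): pledging 40 → total 190, payoff 63. No gain.
University 5 (pledges 70, payoff 33): dropping to 0 → total 80, payoff 0. No gain.

Yes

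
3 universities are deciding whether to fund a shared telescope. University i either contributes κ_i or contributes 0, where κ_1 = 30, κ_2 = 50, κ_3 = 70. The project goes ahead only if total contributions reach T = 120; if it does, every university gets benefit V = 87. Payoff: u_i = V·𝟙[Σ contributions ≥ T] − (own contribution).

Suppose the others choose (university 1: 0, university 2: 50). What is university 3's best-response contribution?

70

Others' total = 50. Contributing 70 brings total to 120 ≥ 120: gain V − κ_3 = 17.
Best response: 70.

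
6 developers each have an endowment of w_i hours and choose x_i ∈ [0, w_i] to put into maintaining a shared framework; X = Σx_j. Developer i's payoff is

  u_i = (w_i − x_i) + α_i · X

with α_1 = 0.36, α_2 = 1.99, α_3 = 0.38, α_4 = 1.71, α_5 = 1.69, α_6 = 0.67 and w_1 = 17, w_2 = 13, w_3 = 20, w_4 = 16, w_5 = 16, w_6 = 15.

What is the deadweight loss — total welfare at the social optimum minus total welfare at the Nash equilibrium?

∂u_i/∂x_i = α_i − 1, so developer i contributes w_i if α_i > 1, else 0.
α_i > 1 for i ∈ {2, 4, 5}; NE contributions (0, 13, 0, 16, 16, 0), X = 45.
W^NE = Σw_i − X^NE + (Σα_i)·X^NE = 97 + 5.8·45 = 358.
Planner: ∂(Σu_j)/∂x_i = Σα_j − 1 = 5.8 > 0, so everyone contributes w_i; X^SO = 97, W^SO = 97 + 5.8·97 = 659.6.
Deadweight loss = 301.6.

301.6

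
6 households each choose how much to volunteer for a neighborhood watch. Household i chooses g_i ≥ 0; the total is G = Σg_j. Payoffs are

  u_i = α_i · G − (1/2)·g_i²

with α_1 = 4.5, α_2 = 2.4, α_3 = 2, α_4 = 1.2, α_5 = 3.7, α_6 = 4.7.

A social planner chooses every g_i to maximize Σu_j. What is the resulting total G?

111

Planner FOC: ∂(Σu_j)/∂g_i = (Σα_j) − g_i = 0, so g_i^SO = Σα_j = 18.5 for every i; G^SO = 111.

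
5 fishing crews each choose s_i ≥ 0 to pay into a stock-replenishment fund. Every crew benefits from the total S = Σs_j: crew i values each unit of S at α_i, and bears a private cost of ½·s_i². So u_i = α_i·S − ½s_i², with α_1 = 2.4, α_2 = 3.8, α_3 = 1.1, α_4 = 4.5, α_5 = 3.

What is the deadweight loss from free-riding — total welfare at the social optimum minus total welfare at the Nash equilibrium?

353.89

Crew i's FOC: ∂u_i/∂s_i = α_i − s_i = 0, so s_i* = α_i.
NE contributions = (2.4, 3.8, 1.1, 4.5, 3); S = 14.8.
W^NE = (Σα)·S − ½Σα_i² = 14.8² − ½·50.66 = 193.71.
Planner sets s_i = Σα_j = 14.8 for every i, so S^SO = 5·14.8 = 74.
W^SO = (Σα)·S^SO − ½·5·(Σα)² = (5/2)·14.8² = 547.6.
Deadweight loss = W^SO − W^NE = 353.89.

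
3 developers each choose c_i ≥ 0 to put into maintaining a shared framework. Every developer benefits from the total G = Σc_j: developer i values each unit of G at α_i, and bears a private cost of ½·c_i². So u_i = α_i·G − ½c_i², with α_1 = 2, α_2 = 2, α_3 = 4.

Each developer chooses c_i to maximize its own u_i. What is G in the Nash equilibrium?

8

Developer i's FOC: ∂u_i/∂c_i = α_i − c_i = 0, so c_i* = α_i.
NE contributions = (2, 2, 4); G = 8.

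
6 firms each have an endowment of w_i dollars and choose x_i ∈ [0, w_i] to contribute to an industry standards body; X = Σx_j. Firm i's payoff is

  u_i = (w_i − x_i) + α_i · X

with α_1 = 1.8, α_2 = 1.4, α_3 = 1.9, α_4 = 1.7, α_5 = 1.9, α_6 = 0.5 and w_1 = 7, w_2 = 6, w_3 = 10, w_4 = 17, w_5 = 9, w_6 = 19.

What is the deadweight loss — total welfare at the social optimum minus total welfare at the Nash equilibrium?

155.8

∂u_i/∂x_i = α_i − 1, so firm i contributes w_i if α_i > 1, else 0.
α_i > 1 for i ∈ {1, 2, 3, 4, 5}; NE contributions (7, 6, 10, 17, 9, 0), X = 49.
W^NE = Σw_i − X^NE + (Σα_i)·X^NE = 68 + 8.2·49 = 469.8.
Planner: ∂(Σu_j)/∂x_i = Σα_j − 1 = 8.2 > 0, so everyone contributes w_i; X^SO = 68, W^SO = 68 + 8.2·68 = 625.6.
Deadweight loss = 155.8.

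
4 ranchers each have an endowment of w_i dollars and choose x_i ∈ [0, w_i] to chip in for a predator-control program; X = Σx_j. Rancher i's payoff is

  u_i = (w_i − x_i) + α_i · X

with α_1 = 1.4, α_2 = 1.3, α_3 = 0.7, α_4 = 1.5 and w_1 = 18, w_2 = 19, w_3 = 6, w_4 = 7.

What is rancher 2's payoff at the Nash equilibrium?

57.2

∂u_i/∂x_i = α_i − 1, so rancher i contributes w_i if α_i > 1, else 0.
α_i > 1 for i ∈ {1, 2, 4}; NE contributions (18, 19, 0, 7), X = 44.
u_2 = (19 − 19) + 1.3·44 = 57.2.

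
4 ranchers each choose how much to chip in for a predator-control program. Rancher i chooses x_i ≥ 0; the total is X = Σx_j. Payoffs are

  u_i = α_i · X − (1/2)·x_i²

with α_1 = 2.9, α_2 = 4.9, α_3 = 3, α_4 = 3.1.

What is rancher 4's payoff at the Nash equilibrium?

38.285

Rancher i's FOC: ∂u_i/∂x_i = α_i − x_i = 0, so x_i* = α_i.
NE contributions = (2.9, 4.9, 3, 3.1); X = 13.9.
u_4 = α_4·X − ½·(x_4)² = 3.1·13.9 − ½·3.1² = 38.285.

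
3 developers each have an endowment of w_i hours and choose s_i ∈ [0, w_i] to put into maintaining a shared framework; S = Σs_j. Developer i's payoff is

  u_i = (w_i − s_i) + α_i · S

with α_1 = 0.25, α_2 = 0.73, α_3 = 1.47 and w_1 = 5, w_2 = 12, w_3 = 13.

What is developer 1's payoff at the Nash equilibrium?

∂u_i/∂s_i = α_i − 1, so developer i contributes w_i if α_i > 1, else 0.
α_i > 1 for i ∈ {3}; NE contributions (0, 0, 13), S = 13.
u_1 = (5 − 0) + 0.25·13 = 8.25.

8.25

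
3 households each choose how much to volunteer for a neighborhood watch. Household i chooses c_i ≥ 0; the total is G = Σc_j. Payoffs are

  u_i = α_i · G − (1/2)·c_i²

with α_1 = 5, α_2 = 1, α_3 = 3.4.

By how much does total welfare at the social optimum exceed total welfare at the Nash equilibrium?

62.96

Household i's FOC: ∂u_i/∂c_i = α_i − c_i = 0, so c_i* = α_i.
NE contributions = (5, 1, 3.4); G = 9.4.
W^NE = (Σα)·G − ½Σα_i² = 9.4² − ½·37.56 = 69.58.
Planner sets c_i = Σα_j = 9.4 for every i, so G^SO = 3·9.4 = 28.2.
W^SO = (Σα)·G^SO − ½·3·(Σα)² = (3/2)·9.4² = 132.54.
Deadweight loss = W^SO − W^NE = 62.96.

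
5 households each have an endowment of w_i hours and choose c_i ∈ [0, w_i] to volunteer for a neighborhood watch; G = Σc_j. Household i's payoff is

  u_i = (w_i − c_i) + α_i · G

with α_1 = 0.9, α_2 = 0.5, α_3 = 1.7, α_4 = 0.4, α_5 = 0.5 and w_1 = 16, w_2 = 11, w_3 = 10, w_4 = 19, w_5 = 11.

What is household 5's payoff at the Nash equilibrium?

16

∂u_i/∂c_i = α_i − 1, so household i contributes w_i if α_i > 1, else 0.
α_i > 1 for i ∈ {3}; NE contributions (0, 0, 10, 0, 0), G = 10.
u_5 = (11 − 0) + 0.5·10 = 16.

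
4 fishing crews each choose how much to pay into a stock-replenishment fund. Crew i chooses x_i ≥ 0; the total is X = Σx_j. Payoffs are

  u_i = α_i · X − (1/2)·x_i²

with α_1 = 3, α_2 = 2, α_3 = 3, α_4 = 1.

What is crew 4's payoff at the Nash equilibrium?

8.5

Crew i's FOC: ∂u_i/∂x_i = α_i − x_i = 0, so x_i* = α_i.
NE contributions = (3, 2, 3, 1); X = 9.
u_4 = α_4·X − ½·(x_4)² = 1·9 − ½·1² = 8.5.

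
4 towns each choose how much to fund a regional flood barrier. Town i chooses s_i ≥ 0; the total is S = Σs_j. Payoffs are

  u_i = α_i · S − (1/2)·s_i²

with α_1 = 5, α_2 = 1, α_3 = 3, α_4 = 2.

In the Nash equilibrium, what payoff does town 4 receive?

Town i's FOC: ∂u_i/∂s_i = α_i − s_i = 0, so s_i* = α_i.
NE contributions = (5, 1, 3, 2); S = 11.
u_4 = α_4·S − ½·(s_4)² = 2·11 − ½·2² = 20.

20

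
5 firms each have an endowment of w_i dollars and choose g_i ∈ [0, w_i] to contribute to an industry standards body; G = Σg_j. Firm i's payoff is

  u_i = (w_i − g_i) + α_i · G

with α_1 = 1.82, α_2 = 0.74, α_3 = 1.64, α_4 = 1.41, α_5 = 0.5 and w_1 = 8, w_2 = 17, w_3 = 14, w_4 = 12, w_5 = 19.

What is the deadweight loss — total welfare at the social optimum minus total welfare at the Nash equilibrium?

∂u_i/∂g_i = α_i − 1, so firm i contributes w_i if α_i > 1, else 0.
α_i > 1 for i ∈ {1, 3, 4}; NE contributions (8, 0, 14, 12, 0), G = 34.
W^NE = Σw_i − G^NE + (Σα_i)·G^NE = 70 + 5.11·34 = 243.74.
Planner: ∂(Σu_j)/∂g_i = Σα_j − 1 = 5.11 > 0, so everyone contributes w_i; G^SO = 70, W^SO = 70 + 5.11·70 = 427.7.
Deadweight loss = 183.96.

183.96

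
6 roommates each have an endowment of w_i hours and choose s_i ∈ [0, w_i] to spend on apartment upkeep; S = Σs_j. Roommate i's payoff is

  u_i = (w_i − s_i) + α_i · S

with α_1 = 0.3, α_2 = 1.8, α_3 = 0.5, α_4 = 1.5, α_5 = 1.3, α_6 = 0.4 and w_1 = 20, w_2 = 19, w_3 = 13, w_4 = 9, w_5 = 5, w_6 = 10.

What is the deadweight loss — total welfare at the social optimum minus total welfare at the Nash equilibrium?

206.4

∂u_i/∂s_i = α_i − 1, so roommate i contributes w_i if α_i > 1, else 0.
α_i > 1 for i ∈ {2, 4, 5}; NE contributions (0, 19, 0, 9, 5, 0), S = 33.
W^NE = Σw_i − S^NE + (Σα_i)·S^NE = 76 + 4.8·33 = 234.4.
Planner: ∂(Σu_j)/∂s_i = Σα_j − 1 = 4.8 > 0, so everyone contributes w_i; S^SO = 76, W^SO = 76 + 4.8·76 = 440.8.
Deadweight loss = 206.4.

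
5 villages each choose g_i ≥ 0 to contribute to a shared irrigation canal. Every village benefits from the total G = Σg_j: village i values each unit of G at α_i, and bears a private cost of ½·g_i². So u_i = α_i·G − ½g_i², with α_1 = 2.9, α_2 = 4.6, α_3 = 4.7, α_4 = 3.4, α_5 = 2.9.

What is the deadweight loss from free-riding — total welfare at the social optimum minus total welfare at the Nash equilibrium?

Village i's FOC: ∂u_i/∂g_i = α_i − g_i = 0, so g_i* = α_i.
NE contributions = (2.9, 4.6, 4.7, 3.4, 2.9); G = 18.5.
W^NE = (Σα)·G − ½Σα_i² = 18.5² − ½·71.63 = 306.435.
Planner sets g_i = Σα_j = 18.5 for every i, so G^SO = 5·18.5 = 92.5.
W^SO = (Σα)·G^SO − ½·5·(Σα)² = (5/2)·18.5² = 855.625.
Deadweight loss = W^SO − W^NE = 549.19.

549.19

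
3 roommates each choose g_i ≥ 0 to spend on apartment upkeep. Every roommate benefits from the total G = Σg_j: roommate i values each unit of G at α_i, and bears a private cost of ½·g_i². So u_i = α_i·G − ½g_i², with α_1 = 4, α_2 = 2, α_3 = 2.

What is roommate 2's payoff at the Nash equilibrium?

Roommate i's FOC: ∂u_i/∂g_i = α_i − g_i = 0, so g_i* = α_i.
NE contributions = (4, 2, 2); G = 8.
u_2 = α_2·G − ½·(g_2)² = 2·8 − ½·2² = 14.

14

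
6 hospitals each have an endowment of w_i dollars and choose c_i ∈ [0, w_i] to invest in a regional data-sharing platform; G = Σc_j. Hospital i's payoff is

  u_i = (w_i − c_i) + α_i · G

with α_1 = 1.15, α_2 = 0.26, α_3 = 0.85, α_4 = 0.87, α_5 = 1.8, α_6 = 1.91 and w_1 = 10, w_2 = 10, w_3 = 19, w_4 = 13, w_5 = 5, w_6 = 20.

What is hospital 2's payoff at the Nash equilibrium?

19.1

∂u_i/∂c_i = α_i − 1, so hospital i contributes w_i if α_i > 1, else 0.
α_i > 1 for i ∈ {1, 5, 6}; NE contributions (10, 0, 0, 0, 5, 20), G = 35.
u_2 = (10 − 0) + 0.26·35 = 19.1.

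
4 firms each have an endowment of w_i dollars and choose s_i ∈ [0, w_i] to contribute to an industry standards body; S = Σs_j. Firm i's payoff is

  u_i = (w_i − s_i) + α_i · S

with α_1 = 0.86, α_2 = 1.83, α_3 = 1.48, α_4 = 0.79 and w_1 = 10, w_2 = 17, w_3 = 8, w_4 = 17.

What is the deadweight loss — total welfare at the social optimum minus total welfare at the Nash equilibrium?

106.92

∂u_i/∂s_i = α_i − 1, so firm i contributes w_i if α_i > 1, else 0.
α_i > 1 for i ∈ {2, 3}; NE contributions (0, 17, 8, 0), S = 25.
W^NE = Σw_i − S^NE + (Σα_i)·S^NE = 52 + 3.96·25 = 151.
Planner: ∂(Σu_j)/∂s_i = Σα_j − 1 = 3.96 > 0, so everyone contributes w_i; S^SO = 52, W^SO = 52 + 3.96·52 = 257.92.
Deadweight loss = 106.92.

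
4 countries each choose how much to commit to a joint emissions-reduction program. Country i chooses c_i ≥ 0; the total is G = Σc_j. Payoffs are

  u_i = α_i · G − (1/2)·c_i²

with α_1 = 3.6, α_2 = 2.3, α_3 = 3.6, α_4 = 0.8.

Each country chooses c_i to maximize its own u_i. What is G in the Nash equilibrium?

10.3

Country i's FOC: ∂u_i/∂c_i = α_i − c_i = 0, so c_i* = α_i.
NE contributions = (3.6, 2.3, 3.6, 0.8); G = 10.3.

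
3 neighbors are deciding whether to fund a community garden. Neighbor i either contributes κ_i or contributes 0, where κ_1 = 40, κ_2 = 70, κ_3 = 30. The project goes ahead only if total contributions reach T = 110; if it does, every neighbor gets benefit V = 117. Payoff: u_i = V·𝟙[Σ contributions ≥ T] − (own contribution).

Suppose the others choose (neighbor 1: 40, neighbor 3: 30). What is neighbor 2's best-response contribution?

70

Others' total = 70. Contributing 70 brings total to 140 ≥ 110: gain V − κ_2 = 47.
Best response: 70.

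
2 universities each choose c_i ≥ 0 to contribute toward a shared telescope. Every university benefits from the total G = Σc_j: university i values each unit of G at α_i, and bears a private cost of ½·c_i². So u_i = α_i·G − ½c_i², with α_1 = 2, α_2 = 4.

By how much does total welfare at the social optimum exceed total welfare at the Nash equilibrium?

University i's FOC: ∂u_i/∂c_i = α_i − c_i = 0, so c_i* = α_i.
NE contributions = (2, 4); G = 6.
W^NE = (Σα)·G − ½Σα_i² = 6² − ½·20 = 26.
Planner sets c_i = Σα_j = 6 for every i, so G^SO = 2·6 = 12.
W^SO = (Σα)·G^SO − ½·2·(Σα)² = (2/2)·6² = 36.
Deadweight loss = W^SO − W^NE = 10.

10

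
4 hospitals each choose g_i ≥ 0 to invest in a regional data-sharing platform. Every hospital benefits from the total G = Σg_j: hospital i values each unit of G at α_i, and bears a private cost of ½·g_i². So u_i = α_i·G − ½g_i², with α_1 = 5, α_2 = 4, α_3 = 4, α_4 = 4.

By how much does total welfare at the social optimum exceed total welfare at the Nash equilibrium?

325.5

Hospital i's FOC: ∂u_i/∂g_i = α_i − g_i = 0, so g_i* = α_i.
NE contributions = (5, 4, 4, 4); G = 17.
W^NE = (Σα)·G − ½Σα_i² = 17² − ½·73 = 252.5.
Planner sets g_i = Σα_j = 17 for every i, so G^SO = 4·17 = 68.
W^SO = (Σα)·G^SO − ½·4·(Σα)² = (4/2)·17² = 578.
Deadweight loss = W^SO − W^NE = 325.5.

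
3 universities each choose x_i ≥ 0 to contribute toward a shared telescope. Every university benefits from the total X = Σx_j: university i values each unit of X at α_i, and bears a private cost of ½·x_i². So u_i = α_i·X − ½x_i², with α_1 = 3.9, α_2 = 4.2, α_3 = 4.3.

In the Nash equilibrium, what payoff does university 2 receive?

43.26

University i's FOC: ∂u_i/∂x_i = α_i − x_i = 0, so x_i* = α_i.
NE contributions = (3.9, 4.2, 4.3); X = 12.4.
u_2 = α_2·X − ½·(x_2)² = 4.2·12.4 − ½·4.2² = 43.26.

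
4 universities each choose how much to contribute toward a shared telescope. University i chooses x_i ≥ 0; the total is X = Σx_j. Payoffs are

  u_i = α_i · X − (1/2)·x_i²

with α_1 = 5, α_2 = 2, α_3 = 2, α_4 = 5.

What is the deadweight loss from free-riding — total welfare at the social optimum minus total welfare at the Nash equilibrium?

University i's FOC: ∂u_i/∂x_i = α_i − x_i = 0, so x_i* = α_i.
NE contributions = (5, 2, 2, 5); X = 14.
W^NE = (Σα)·X − ½Σα_i² = 14² − ½·58 = 167.
Planner sets x_i = Σα_j = 14 for every i, so X^SO = 4·14 = 56.
W^SO = (Σα)·X^SO − ½·4·(Σα)² = (4/2)·14² = 392.
Deadweight loss = W^SO − W^NE = 225.

225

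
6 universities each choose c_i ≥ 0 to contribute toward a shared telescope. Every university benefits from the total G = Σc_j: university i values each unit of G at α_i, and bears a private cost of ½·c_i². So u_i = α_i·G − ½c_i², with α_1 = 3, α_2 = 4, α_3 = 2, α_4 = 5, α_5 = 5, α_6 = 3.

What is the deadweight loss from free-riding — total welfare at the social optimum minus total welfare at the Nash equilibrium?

University i's FOC: ∂u_i/∂c_i = α_i − c_i = 0, so c_i* = α_i.
NE contributions = (3, 4, 2, 5, 5, 3); G = 22.
W^NE = (Σα)·G − ½Σα_i² = 22² − ½·88 = 440.
Planner sets c_i = Σα_j = 22 for every i, so G^SO = 6·22 = 132.
W^SO = (Σα)·G^SO − ½·6·(Σα)² = (6/2)·22² = 1452.
Deadweight loss = W^SO − W^NE = 1012.

1012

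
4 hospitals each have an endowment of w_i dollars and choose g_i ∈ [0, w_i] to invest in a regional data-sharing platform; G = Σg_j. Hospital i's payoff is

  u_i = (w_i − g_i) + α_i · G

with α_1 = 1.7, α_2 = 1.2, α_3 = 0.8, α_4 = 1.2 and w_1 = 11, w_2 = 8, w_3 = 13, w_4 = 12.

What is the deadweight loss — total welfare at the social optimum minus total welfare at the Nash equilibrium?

∂u_i/∂g_i = α_i − 1, so hospital i contributes w_i if α_i > 1, else 0.
α_i > 1 for i ∈ {1, 2, 4}; NE contributions (11, 8, 0, 12), G = 31.
W^NE = Σw_i − G^NE + (Σα_i)·G^NE = 44 + 3.9·31 = 164.9.
Planner: ∂(Σu_j)/∂g_i = Σα_j − 1 = 3.9 > 0, so everyone contributes w_i; G^SO = 44, W^SO = 44 + 3.9·44 = 215.6.
Deadweight loss = 50.7.

50.7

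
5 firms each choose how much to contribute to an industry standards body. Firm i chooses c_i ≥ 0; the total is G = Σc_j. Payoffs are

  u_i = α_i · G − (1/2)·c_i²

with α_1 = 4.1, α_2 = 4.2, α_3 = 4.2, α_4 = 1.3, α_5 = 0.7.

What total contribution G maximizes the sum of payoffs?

Planner FOC: ∂(Σu_j)/∂c_i = (Σα_j) − c_i = 0, so c_i^SO = Σα_j = 14.5 for every i; G^SO = 72.5.

72.5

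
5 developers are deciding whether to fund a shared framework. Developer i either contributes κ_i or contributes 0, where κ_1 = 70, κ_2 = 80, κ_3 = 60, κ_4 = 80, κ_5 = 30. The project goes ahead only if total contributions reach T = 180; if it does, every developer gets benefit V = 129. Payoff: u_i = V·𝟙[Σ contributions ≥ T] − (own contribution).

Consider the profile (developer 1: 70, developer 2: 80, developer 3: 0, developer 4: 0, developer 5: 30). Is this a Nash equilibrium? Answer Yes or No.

Total = 180 ≥ 180: provided.
Developer 1 (pledges 70, payoff 59): dropping to 0 → total 110, payoff 0. No gain.
Developer 2 (pledges 80, payoff 49): dropping to 0 → total 100, payoff 0. No gain.
Developer 3 (pledges 0, payoff 129): pledging 60 → total 240, payoff 69. No gain.
Developer 4 (pledges 0, payoff 129): pledging 80 → total 260, payoff 49. No gain.
Developer 5 (pledges 30, payoff 99): dropping to 0 → total 150, payoff 0. No gain.

Yes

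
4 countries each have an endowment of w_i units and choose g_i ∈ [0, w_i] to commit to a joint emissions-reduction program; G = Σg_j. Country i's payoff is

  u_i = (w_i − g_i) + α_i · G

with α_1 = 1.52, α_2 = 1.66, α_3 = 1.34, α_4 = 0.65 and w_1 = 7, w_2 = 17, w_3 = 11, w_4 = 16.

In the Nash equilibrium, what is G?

∂u_i/∂g_i = α_i − 1, so country i contributes w_i if α_i > 1, else 0.
α_i > 1 for i ∈ {1, 2, 3}; NE contributions (7, 17, 11, 0), G = 35.

35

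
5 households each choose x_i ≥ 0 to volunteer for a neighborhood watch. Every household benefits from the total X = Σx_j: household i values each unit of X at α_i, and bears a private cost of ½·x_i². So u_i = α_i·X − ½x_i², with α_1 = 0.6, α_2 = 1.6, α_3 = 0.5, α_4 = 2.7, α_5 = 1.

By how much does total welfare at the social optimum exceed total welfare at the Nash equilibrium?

Household i's FOC: ∂u_i/∂x_i = α_i − x_i = 0, so x_i* = α_i.
NE contributions = (0.6, 1.6, 0.5, 2.7, 1); X = 6.4.
W^NE = (Σα)·X − ½Σα_i² = 6.4² − ½·11.46 = 35.23.
Planner sets x_i = Σα_j = 6.4 for every i, so X^SO = 5·6.4 = 32.
W^SO = (Σα)·X^SO − ½·5·(Σα)² = (5/2)·6.4² = 102.4.
Deadweight loss = W^SO − W^NE = 67.17.

67.17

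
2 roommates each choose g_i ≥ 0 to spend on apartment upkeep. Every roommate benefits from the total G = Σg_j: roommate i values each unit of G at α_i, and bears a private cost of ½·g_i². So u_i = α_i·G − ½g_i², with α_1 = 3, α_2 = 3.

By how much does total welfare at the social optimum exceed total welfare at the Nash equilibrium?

9

Roommate i's FOC: ∂u_i/∂g_i = α_i − g_i = 0, so g_i* = α_i.
NE contributions = (3, 3); G = 6.
W^NE = (Σα)·G − ½Σα_i² = 6² − ½·18 = 27.
Planner sets g_i = Σα_j = 6 for every i, so G^SO = 2·6 = 12.
W^SO = (Σα)·G^SO − ½·2·(Σα)² = (2/2)·6² = 36.
Deadweight loss = W^SO − W^NE = 9.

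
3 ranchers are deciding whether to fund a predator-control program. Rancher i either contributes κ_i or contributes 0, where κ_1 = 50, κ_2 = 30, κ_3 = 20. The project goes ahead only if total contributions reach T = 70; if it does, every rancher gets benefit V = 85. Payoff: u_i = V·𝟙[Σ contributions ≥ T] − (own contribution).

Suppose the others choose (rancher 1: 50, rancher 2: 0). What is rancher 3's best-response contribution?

20

Others' total = 50. Contributing 20 brings total to 70 ≥ 70: gain V − κ_3 = 65.
Best response: 20.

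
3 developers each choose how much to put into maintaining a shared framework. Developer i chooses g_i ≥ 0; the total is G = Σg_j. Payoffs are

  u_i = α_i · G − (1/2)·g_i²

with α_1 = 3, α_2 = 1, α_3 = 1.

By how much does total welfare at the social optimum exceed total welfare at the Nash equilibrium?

Developer i's FOC: ∂u_i/∂g_i = α_i − g_i = 0, so g_i* = α_i.
NE contributions = (3, 1, 1); G = 5.
W^NE = (Σα)·G − ½Σα_i² = 5² − ½·11 = 19.5.
Planner sets g_i = Σα_j = 5 for every i, so G^SO = 3·5 = 15.
W^SO = (Σα)·G^SO − ½·3·(Σα)² = (3/2)·5² = 37.5.
Deadweight loss = W^SO − W^NE = 18.

18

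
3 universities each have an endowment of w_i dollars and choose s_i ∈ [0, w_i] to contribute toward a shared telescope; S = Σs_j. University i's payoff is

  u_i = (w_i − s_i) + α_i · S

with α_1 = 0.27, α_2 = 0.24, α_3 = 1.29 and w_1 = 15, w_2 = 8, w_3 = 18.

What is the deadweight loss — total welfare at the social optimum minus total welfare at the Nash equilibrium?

∂u_i/∂s_i = α_i − 1, so university i contributes w_i if α_i > 1, else 0.
α_i > 1 for i ∈ {3}; NE contributions (0, 0, 18), S = 18.
W^NE = Σw_i − S^NE + (Σα_i)·S^NE = 41 + 0.8·18 = 55.4.
Planner: ∂(Σu_j)/∂s_i = Σα_j − 1 = 0.8 > 0, so everyone contributes w_i; S^SO = 41, W^SO = 41 + 0.8·41 = 73.8.
Deadweight loss = 18.4.

18.4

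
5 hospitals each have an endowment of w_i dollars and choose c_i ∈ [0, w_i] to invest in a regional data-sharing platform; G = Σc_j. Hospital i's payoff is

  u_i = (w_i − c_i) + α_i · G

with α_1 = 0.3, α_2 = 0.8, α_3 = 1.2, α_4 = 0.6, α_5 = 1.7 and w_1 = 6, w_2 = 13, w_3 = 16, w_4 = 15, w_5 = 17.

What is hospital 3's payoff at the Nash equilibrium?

∂u_i/∂c_i = α_i − 1, so hospital i contributes w_i if α_i > 1, else 0.
α_i > 1 for i ∈ {3, 5}; NE contributions (0, 0, 16, 0, 17), G = 33.
u_3 = (16 − 16) + 1.2·33 = 39.6.

39.6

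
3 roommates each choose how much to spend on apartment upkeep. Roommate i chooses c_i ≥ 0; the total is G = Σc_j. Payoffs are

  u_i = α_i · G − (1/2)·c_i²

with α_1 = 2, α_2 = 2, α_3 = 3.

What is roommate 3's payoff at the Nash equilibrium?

16.5

Roommate i's FOC: ∂u_i/∂c_i = α_i − c_i = 0, so c_i* = α_i.
NE contributions = (2, 2, 3); G = 7.
u_3 = α_3·G − ½·(c_3)² = 3·7 − ½·3² = 16.5.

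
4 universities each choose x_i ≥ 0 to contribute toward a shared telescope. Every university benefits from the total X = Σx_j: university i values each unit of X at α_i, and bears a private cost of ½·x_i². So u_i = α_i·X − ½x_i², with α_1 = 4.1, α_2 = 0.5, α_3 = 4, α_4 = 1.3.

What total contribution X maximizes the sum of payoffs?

Planner FOC: ∂(Σu_j)/∂x_i = (Σα_j) − x_i = 0, so x_i^SO = Σα_j = 9.9 for every i; X^SO = 39.6.

39.6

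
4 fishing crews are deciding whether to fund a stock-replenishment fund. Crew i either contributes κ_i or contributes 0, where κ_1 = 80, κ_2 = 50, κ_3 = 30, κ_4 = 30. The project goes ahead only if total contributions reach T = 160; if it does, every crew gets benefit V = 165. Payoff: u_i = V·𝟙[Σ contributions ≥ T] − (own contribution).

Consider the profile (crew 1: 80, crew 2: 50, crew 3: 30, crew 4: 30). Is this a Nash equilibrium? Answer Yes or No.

Total = 190 ≥ 160: provided.
Crew 1 (pledges 80, payoff 85): dropping to 0 → total 110, payoff 0. No gain.
Crew 2 (pledges 50, payoff 115): dropping to 0 → total 140, payoff 0. No gain.
Crew 3 (pledges 30, payoff 135): dropping to 0 → total 160, payoff 165. Profitable deviation.

No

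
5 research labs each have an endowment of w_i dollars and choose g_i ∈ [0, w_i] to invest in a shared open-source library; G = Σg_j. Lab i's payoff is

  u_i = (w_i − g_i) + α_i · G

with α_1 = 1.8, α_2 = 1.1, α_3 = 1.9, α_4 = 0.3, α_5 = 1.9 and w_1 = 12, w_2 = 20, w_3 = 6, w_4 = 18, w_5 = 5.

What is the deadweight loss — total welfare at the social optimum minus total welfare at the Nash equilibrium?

∂u_i/∂g_i = α_i − 1, so lab i contributes w_i if α_i > 1, else 0.
α_i > 1 for i ∈ {1, 2, 3, 5}; NE contributions (12, 20, 6, 0, 5), G = 43.
W^NE = Σw_i − G^NE + (Σα_i)·G^NE = 61 + 6·43 = 319.
Planner: ∂(Σu_j)/∂g_i = Σα_j − 1 = 6 > 0, so everyone contributes w_i; G^SO = 61, W^SO = 61 + 6·61 = 427.
Deadweight loss = 108.

108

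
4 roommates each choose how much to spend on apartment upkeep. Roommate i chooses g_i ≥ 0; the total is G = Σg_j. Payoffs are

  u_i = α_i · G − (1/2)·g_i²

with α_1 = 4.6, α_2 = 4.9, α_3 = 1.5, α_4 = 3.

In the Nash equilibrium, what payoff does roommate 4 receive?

37.5

Roommate i's FOC: ∂u_i/∂g_i = α_i − g_i = 0, so g_i* = α_i.
NE contributions = (4.6, 4.9, 1.5, 3); G = 14.
u_4 = α_4·G − ½·(g_4)² = 3·14 − ½·3² = 37.5.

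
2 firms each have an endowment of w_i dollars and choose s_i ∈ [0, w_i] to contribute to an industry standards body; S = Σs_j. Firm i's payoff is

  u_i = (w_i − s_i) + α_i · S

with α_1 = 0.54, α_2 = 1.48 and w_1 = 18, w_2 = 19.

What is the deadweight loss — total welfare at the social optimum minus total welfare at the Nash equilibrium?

∂u_i/∂s_i = α_i − 1, so firm i contributes w_i if α_i > 1, else 0.
α_i > 1 for i ∈ {2}; NE contributions (0, 19), S = 19.
W^NE = Σw_i − S^NE + (Σα_i)·S^NE = 37 + 1.02·19 = 56.38.
Planner: ∂(Σu_j)/∂s_i = Σα_j − 1 = 1.02 > 0, so everyone contributes w_i; S^SO = 37, W^SO = 37 + 1.02·37 = 74.74.
Deadweight loss = 18.36.

18.36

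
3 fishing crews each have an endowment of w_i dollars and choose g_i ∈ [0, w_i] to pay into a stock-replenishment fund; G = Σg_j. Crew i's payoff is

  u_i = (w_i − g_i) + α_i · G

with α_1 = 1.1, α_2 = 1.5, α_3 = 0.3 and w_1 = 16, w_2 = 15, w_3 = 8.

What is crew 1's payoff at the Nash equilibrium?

∂u_i/∂g_i = α_i − 1, so crew i contributes w_i if α_i > 1, else 0.
α_i > 1 for i ∈ {1, 2}; NE contributions (16, 15, 0), G = 31.
u_1 = (16 − 16) + 1.1·31 = 34.1.

34.1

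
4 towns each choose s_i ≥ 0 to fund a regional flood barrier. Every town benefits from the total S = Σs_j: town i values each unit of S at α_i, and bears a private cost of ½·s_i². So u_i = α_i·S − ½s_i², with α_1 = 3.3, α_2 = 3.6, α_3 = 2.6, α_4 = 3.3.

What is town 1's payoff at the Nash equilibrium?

36.795

Town i's FOC: ∂u_i/∂s_i = α_i − s_i = 0, so s_i* = α_i.
NE contributions = (3.3, 3.6, 2.6, 3.3); S = 12.8.
u_1 = α_1·S − ½·(s_1)² = 3.3·12.8 − ½·3.3² = 36.795.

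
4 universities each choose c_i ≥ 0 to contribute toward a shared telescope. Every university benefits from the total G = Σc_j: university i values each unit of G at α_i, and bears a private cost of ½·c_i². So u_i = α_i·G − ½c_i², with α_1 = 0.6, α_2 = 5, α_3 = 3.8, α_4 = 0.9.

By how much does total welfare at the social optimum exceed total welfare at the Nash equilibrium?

126.395

University i's FOC: ∂u_i/∂c_i = α_i − c_i = 0, so c_i* = α_i.
NE contributions = (0.6, 5, 3.8, 0.9); G = 10.3.
W^NE = (Σα)·G − ½Σα_i² = 10.3² − ½·40.61 = 85.785.
Planner sets c_i = Σα_j = 10.3 for every i, so G^SO = 4·10.3 = 41.2.
W^SO = (Σα)·G^SO − ½·4·(Σα)² = (4/2)·10.3² = 212.18.
Deadweight loss = W^SO − W^NE = 126.395.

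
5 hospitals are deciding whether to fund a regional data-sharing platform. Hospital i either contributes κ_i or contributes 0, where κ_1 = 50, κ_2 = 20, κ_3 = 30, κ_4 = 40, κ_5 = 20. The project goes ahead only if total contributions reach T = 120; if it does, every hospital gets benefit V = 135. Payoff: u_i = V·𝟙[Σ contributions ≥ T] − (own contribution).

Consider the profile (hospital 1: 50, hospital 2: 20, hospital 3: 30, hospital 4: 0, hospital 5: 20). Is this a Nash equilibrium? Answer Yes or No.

Total = 120 ≥ 120: provided.
Hospital 1 (pledges 50, payoff 85): dropping to 0 → total 70, payoff 0. No gain.
Hospital 2 (pledges 20, payoff 115): dropping to 0 → total 100, payoff 0. No gain.
Hospital 3 (pledges 30, payoff 105): dropping to 0 → total 90, payoff 0. No gain.
Hospital 4 (pledges 0, payoff 135): pledging 40 → total 160, payoff 95. No gain.
Hospital 5 (pledges 20, payoff 115): dropping to 0 → total 100, payoff 0. No gain.

Yes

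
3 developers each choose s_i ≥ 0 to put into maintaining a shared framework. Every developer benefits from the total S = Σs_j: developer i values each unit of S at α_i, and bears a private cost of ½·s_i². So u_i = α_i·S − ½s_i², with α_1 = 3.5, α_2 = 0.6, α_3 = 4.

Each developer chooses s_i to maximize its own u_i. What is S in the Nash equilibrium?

8.1

Developer i's FOC: ∂u_i/∂s_i = α_i − s_i = 0, so s_i* = α_i.
NE contributions = (3.5, 0.6, 4); S = 8.1.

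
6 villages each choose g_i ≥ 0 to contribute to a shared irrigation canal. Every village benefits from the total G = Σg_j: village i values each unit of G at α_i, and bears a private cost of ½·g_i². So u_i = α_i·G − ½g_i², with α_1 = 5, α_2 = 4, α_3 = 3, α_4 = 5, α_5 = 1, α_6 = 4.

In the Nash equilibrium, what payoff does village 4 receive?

Village i's FOC: ∂u_i/∂g_i = α_i − g_i = 0, so g_i* = α_i.
NE contributions = (5, 4, 3, 5, 1, 4); G = 22.
u_4 = α_4·G − ½·(g_4)² = 5·22 − ½·5² = 97.5.

97.5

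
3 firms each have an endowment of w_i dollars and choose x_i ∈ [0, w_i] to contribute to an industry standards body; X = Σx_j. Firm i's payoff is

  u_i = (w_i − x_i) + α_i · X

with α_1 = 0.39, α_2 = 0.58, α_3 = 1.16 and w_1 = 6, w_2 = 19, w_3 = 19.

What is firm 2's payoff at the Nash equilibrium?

30.02

∂u_i/∂x_i = α_i − 1, so firm i contributes w_i if α_i > 1, else 0.
α_i > 1 for i ∈ {3}; NE contributions (0, 0, 19), X = 19.
u_2 = (19 − 0) + 0.58·19 = 30.02.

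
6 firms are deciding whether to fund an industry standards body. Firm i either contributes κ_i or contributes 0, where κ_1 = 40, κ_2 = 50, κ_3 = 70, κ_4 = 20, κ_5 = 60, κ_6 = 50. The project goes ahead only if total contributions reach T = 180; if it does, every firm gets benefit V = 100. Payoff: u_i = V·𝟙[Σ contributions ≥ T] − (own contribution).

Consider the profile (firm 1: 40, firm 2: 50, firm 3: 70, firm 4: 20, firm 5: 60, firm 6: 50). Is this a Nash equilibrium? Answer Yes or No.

Total = 290 ≥ 180: provided.
Firm 1 (pledges 40, payoff 60): dropping to 0 → total 250, payoff 100. Profitable deviation.

No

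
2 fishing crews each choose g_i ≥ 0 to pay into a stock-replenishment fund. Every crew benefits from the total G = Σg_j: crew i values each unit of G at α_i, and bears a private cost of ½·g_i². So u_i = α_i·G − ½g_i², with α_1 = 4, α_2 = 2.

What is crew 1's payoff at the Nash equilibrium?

Crew i's FOC: ∂u_i/∂g_i = α_i − g_i = 0, so g_i* = α_i.
NE contributions = (4, 2); G = 6.
u_1 = α_1·G − ½·(g_1)² = 4·6 − ½·4² = 16.

16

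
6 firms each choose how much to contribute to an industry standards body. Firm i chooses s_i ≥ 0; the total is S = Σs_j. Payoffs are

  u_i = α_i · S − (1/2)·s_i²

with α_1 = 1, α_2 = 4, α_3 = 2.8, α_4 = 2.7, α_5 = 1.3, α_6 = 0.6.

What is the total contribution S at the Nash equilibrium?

Firm i's FOC: ∂u_i/∂s_i = α_i − s_i = 0, so s_i* = α_i.
NE contributions = (1, 4, 2.8, 2.7, 1.3, 0.6); S = 12.4.

12.4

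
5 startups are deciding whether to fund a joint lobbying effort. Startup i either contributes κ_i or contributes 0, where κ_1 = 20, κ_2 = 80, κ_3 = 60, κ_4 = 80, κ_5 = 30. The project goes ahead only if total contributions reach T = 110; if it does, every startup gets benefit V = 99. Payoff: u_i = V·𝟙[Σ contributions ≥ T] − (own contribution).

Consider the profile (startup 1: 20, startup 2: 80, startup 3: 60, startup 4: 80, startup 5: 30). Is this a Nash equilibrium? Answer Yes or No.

Total = 270 ≥ 110: provided.
Startup 1 (pledges 20, payoff 79): dropping to 0 → total 250, payoff 99. Profitable deviation.

No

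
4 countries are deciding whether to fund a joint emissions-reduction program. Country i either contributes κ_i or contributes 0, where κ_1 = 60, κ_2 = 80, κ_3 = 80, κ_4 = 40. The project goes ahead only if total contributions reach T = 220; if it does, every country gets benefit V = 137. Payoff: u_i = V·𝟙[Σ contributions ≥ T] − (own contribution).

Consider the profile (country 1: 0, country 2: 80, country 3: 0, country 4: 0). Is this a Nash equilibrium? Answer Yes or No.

Total = 80 < 220: not provided.
Country 1 (pledges 0, payoff 0): pledging 60 → total 140, payoff -60. No gain.
Country 2 (pledges 80, payoff -80): dropping to 0 → total 0, payoff 0. Profitable deviation.

No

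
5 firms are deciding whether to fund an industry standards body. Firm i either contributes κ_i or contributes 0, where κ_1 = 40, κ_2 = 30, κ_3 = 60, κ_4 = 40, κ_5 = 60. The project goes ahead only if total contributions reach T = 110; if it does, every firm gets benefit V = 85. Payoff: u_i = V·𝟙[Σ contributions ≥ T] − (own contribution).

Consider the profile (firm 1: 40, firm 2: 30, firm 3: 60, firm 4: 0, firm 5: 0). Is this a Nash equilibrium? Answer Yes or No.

Yes

Total = 130 ≥ 110: provided.
Firm 1 (pledges 40, payoff 45): dropping to 0 → total 90, payoff 0. No gain.
Firm 2 (pledges 30, payoff 55): dropping to 0 → total 100, payoff 0. No gain.
Firm 3 (pledges 60, payoff 25): dropping to 0 → total 70, payoff 0. No gain.
Firm 4 (pledges 0, payoff 85): pledging 40 → total 170, payoff 45. No gain.
Firm 5 (pledges 0, payoff 85): pledging 60 → total 190, payoff 25. No gain.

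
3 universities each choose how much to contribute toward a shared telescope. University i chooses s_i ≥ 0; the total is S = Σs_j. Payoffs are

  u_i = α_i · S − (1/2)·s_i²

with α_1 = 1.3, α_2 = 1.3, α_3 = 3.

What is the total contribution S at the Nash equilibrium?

5.6

University i's FOC: ∂u_i/∂s_i = α_i − s_i = 0, so s_i* = α_i.
NE contributions = (1.3, 1.3, 3); S = 5.6.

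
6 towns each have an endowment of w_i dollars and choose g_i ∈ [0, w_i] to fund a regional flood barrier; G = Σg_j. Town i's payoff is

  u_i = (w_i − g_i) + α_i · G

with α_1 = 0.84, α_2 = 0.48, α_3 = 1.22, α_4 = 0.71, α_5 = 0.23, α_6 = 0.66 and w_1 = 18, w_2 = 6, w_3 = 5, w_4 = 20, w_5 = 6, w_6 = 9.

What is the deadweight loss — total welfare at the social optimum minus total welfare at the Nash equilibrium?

185.26

∂u_i/∂g_i = α_i − 1, so town i contributes w_i if α_i > 1, else 0.
α_i > 1 for i ∈ {3}; NE contributions (0, 0, 5, 0, 0, 0), G = 5.
W^NE = Σw_i − G^NE + (Σα_i)·G^NE = 64 + 3.14·5 = 79.7.
Planner: ∂(Σu_j)/∂g_i = Σα_j − 1 = 3.14 > 0, so everyone contributes w_i; G^SO = 64, W^SO = 64 + 3.14·64 = 264.96.
Deadweight loss = 185.26.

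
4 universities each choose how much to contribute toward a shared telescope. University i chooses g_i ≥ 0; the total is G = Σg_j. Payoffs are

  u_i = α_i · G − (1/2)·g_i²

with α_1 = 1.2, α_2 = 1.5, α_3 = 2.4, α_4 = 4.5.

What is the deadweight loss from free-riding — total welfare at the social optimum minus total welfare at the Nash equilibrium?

107.01

University i's FOC: ∂u_i/∂g_i = α_i − g_i = 0, so g_i* = α_i.
NE contributions = (1.2, 1.5, 2.4, 4.5); G = 9.6.
W^NE = (Σα)·G − ½Σα_i² = 9.6² − ½·29.7 = 77.31.
Planner sets g_i = Σα_j = 9.6 for every i, so G^SO = 4·9.6 = 38.4.
W^SO = (Σα)·G^SO − ½·4·(Σα)² = (4/2)·9.6² = 184.32.
Deadweight loss = W^SO − W^NE = 107.01.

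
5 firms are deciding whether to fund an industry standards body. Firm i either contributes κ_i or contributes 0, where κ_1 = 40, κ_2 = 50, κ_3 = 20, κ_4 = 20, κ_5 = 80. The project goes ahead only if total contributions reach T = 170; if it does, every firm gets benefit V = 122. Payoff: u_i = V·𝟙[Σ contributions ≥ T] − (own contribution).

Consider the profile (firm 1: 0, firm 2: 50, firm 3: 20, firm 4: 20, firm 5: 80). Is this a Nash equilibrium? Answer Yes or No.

Total = 170 ≥ 170: provided.
Firm 1 (pledges 0, payoff 122): pledging 40 → total 210, payoff 82. No gain.
Firm 2 (pledges 50, payoff 72): dropping to 0 → total 120, payoff 0. No gain.
Firm 3 (pledges 20, payoff 102): dropping to 0 → total 150, payoff 0. No gain.
Firm 4 (pledges 20, payoff 102): dropping to 0 → total 150, payoff 0. No gain.
Firm 5 (pledges 80, payoff 42): dropping to 0 → total 90, payoff 0. No gain.

Yes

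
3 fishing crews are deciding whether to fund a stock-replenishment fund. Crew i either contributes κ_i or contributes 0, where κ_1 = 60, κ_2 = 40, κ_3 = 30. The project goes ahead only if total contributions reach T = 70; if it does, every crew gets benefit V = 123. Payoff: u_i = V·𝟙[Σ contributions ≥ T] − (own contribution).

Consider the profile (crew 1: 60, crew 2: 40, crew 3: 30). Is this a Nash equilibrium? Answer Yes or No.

Total = 130 ≥ 70: provided.
Crew 1 (pledges 60, payoff 63): dropping to 0 → total 70, payoff 123. Profitable deviation.

No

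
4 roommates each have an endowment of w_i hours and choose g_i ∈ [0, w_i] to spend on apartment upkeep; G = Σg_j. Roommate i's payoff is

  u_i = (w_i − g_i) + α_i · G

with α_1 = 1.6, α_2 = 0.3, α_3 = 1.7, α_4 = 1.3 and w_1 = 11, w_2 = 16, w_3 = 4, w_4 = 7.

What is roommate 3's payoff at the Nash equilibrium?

∂u_i/∂g_i = α_i − 1, so roommate i contributes w_i if α_i > 1, else 0.
α_i > 1 for i ∈ {1, 3, 4}; NE contributions (11, 0, 4, 7), G = 22.
u_3 = (4 − 4) + 1.7·22 = 37.4.

37.4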